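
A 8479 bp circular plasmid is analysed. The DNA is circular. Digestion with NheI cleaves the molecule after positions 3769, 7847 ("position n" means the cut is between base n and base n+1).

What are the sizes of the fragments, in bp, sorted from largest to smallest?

Circular molecule, 2 cuts → 2 fragments:
  7847 − 3769 = 4078 bp
  wrap: 8479 − 7847 + 3769 = 4401 bp
Sorted largest to smallest: 4401, 4078 bp.

4401, 4078 bp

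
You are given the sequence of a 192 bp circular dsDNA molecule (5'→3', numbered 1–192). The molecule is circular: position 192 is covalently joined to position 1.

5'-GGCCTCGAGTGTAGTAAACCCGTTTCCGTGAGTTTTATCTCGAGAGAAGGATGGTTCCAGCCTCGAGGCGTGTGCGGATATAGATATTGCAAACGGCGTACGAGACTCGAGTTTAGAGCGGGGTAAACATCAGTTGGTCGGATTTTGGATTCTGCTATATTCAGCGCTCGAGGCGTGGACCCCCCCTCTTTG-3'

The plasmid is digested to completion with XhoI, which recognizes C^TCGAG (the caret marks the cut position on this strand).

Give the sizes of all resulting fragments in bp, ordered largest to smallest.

61, 44, 35, 29, 23 bp

XhoI sites (CTCGAG) start at positions 4, 39, 62, 106, 167.
XhoI cuts after the first base of each site, so after positions 4, 39, 62, 106, 167.
Circular molecule, 5 cuts → 5 fragments:
  5–39 → 35 bp
  40–62 → 23 bp
  63–106 → 44 bp
  107–167 → 61 bp
  168–192 then 1–4 → 25 + 4 = 29 bp
Sorted largest to smallest: 61, 44, 35, 29, 23 bp.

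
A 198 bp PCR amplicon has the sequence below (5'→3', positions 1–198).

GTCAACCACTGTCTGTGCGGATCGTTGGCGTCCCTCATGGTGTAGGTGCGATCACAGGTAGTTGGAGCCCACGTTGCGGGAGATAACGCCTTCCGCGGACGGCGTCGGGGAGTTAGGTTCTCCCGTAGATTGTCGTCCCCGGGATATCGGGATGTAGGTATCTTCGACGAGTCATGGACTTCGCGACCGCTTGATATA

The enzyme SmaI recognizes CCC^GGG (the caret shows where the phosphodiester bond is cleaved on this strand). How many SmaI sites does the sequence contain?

CCCGGG occurs starting at position 138.
SmaI cuts at 1 site.

1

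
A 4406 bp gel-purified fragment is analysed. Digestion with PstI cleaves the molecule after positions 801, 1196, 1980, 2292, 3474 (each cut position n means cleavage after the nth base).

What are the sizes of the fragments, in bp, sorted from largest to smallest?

Linear molecule, 5 cuts → 6 fragments:
  801 − 0 = 801 bp
  1196 − 801 = 395 bp
  1980 − 1196 = 784 bp
  2292 − 1980 = 312 bp
  3474 − 2292 = 1182 bp
  4406 − 3474 = 932 bp
Sorted largest to smallest: 1182, 932, 801, 784, 395, 312 bp.

1182, 932, 801, 784, 395, 312 bp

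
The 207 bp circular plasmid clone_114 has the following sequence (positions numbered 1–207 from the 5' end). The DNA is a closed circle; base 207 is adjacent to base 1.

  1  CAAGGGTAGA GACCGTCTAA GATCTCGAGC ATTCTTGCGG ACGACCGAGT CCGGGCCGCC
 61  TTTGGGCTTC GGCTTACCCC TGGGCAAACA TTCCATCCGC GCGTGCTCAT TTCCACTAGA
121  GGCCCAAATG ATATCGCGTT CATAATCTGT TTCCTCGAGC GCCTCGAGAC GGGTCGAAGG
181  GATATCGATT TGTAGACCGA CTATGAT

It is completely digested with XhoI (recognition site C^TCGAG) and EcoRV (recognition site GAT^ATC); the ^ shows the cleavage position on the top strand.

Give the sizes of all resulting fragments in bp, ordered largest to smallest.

108, 48, 22, 20, 9 bp

XhoI sites (CTCGAG) start at positions 24, 154, 163.
XhoI cuts after the first base of each site, so after positions 24, 154, 163.
EcoRV sites (GATATC) start at positions 130, 181.
EcoRV cuts after base 3 of each site, so after positions 132, 183.
Combined cut positions: 24, 132, 154, 163, 183.
Circular molecule, 5 cuts → 5 fragments:
  25–132 → 108 bp
  133–154 → 22 bp
  155–163 → 9 bp
  164–183 → 20 bp
  184–207 then 1–24 → 24 + 24 = 48 bp
Sorted largest to smallest: 108, 48, 22, 20, 9 bp.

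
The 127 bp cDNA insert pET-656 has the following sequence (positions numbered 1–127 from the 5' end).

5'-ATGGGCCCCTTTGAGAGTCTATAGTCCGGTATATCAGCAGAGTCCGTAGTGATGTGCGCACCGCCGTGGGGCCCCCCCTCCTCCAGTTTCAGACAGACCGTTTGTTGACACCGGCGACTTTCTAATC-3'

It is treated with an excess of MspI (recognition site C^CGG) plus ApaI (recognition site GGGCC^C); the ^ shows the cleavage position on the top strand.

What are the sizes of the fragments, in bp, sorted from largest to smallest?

47, 38, 19, 16, 7 bp

MspI sites (CCGG) start at positions 26, 111.
MspI cuts after the first base of each site, so after positions 26, 111.
ApaI sites (GGGCCC) start at positions 3, 69.
ApaI cuts after base 5 of each site (before the last base), so after positions 7, 73.
Combined cut positions: 7, 26, 73, 111.
Linear molecule, 4 cuts → 5 fragments:
  1–7 → 7 bp
  8–26 → 19 bp
  27–73 → 47 bp
  74–111 → 38 bp
  112–127 → 16 bp
Sorted largest to smallest: 47, 38, 19, 16, 7 bp.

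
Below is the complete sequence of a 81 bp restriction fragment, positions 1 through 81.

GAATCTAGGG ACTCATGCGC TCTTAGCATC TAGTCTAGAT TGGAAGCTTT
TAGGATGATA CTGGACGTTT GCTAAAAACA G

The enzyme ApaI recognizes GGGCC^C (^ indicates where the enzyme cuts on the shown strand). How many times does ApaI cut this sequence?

No occurrence of GGGCCC is present in the sequence.
ApaI does not cut: 0 sites.

0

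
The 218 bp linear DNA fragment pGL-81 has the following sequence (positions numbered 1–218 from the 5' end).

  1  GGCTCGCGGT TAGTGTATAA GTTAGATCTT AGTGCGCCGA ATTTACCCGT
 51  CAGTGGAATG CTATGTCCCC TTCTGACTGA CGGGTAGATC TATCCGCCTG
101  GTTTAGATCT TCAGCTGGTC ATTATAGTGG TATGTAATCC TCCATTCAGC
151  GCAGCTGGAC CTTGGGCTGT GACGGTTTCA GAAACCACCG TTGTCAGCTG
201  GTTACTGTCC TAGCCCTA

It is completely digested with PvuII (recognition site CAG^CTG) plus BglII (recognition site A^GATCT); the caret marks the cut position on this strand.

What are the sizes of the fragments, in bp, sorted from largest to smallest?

62, 43, 40, 24, 21, 19, 9 bp

PvuII sites (CAGCTG) start at positions 112, 152, 195.
PvuII cuts after base 3 of each site, so after positions 114, 154, 197.
BglII sites (AGATCT) start at positions 24, 86, 105.
BglII cuts after the first base of each site, so after positions 24, 86, 105.
Combined cut positions: 24, 86, 105, 114, 154, 197.
Linear molecule, 6 cuts → 7 fragments:
  1–24 → 24 bp
  25–86 → 62 bp
  87–105 → 19 bp
  106–114 → 9 bp
  115–154 → 40 bp
  155–197 → 43 bp
  198–218 → 21 bp
Sorted largest to smallest: 62, 43, 40, 24, 21, 19, 9 bp.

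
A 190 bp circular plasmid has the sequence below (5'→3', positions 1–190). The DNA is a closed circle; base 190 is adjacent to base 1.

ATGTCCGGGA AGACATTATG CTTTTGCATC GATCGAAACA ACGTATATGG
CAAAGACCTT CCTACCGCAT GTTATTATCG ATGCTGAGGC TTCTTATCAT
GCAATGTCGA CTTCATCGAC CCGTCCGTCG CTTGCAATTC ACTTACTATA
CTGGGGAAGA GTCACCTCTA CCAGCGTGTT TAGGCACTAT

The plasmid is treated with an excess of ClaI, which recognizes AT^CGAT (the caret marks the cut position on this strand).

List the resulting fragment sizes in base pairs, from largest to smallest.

141, 49 bp

ClaI sites (ATCGAT) start at positions 28, 77.
ClaI cuts after base 2 of each site, so after positions 29, 78.
Circular molecule, 2 cuts → 2 fragments:
  30–78 → 49 bp
  79–190 then 1–29 → 112 + 29 = 141 bp
Sorted largest to smallest: 141, 49 bp.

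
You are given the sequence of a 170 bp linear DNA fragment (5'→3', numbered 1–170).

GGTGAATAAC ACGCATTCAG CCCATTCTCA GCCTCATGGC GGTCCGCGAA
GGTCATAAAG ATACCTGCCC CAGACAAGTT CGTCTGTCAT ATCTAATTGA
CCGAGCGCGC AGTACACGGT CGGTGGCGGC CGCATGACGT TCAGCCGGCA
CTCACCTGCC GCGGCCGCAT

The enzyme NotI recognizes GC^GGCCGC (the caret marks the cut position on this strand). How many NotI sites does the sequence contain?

GCGGCCGC occurs starting at positions 126, 161.
NotI cuts at 2 sites.

2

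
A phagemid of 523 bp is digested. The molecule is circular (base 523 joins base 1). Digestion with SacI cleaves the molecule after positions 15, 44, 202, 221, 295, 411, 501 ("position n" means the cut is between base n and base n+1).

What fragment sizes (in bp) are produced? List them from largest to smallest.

158, 116, 90, 74, 37, 29, 19 bp

Circular molecule, 7 cuts → 7 fragments:
  44 − 15 = 29 bp
  202 − 44 = 158 bp
  221 − 202 = 19 bp
  295 − 221 = 74 bp
  411 − 295 = 116 bp
  501 − 411 = 90 bp
  wrap: 523 − 501 + 15 = 37 bp
Sorted largest to smallest: 158, 116, 90, 74, 37, 29, 19 bp.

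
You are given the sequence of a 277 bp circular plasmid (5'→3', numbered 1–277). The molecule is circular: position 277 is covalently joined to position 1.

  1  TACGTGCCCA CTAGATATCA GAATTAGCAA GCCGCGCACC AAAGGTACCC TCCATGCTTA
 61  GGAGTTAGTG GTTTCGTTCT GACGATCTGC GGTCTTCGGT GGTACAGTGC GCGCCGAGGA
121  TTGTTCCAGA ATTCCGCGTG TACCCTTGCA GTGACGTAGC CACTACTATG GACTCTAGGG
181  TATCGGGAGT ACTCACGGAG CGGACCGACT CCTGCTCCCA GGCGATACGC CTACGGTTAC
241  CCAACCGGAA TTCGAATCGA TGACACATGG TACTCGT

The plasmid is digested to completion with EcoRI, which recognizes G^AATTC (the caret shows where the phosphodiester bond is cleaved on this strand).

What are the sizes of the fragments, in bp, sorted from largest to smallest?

158, 119 bp

EcoRI sites (GAATTC) start at positions 129, 248.
EcoRI cuts after the first base of each site, so after positions 129, 248.
Circular molecule, 2 cuts → 2 fragments:
  130–248 → 119 bp
  249–277 then 1–129 → 29 + 129 = 158 bp
Sorted largest to smallest: 158, 119 bp.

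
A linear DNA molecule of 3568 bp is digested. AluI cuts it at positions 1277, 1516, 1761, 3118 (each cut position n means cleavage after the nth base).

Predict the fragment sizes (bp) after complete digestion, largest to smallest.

1357, 1277, 450, 245, 239 bp

Linear molecule, 4 cuts → 5 fragments:
  1277 − 0 = 1277 bp
  1516 − 1277 = 239 bp
  1761 − 1516 = 245 bp
  3118 − 1761 = 1357 bp
  3568 − 3118 = 450 bp
Sorted largest to smallest: 1357, 1277, 450, 245, 239 bp.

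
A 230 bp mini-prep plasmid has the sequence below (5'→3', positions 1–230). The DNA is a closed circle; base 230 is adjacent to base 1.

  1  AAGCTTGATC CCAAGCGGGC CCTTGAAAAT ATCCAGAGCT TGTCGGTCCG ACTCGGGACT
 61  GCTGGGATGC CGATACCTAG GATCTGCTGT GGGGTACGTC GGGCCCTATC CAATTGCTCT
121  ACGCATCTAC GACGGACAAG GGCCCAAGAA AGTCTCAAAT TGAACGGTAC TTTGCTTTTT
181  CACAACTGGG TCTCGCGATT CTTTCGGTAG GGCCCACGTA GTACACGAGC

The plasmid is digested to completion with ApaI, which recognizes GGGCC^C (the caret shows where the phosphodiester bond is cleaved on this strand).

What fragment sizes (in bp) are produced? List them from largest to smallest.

ApaI sites (GGGCCC) start at positions 17, 101, 140, 210.
ApaI cuts after base 5 of each site (before the last base), so after positions 21, 105, 144, 214.
Circular molecule, 4 cuts → 4 fragments:
  22–105 → 84 bp
  106–144 → 39 bp
  145–214 → 70 bp
  215–230 then 1–21 → 16 + 21 = 37 bp
Sorted largest to smallest: 84, 70, 39, 37 bp.

84, 70, 39, 37 bp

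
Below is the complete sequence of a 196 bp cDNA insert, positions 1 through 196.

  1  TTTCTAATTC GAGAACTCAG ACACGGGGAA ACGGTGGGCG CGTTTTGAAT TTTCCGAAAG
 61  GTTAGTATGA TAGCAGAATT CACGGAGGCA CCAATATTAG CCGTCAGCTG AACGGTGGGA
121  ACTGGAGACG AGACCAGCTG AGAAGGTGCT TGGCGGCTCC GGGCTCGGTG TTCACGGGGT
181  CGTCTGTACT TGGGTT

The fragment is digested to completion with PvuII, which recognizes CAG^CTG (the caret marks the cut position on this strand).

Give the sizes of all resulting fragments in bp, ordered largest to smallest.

107, 59, 30 bp

PvuII sites (CAGCTG) start at positions 105, 135.
PvuII cuts after base 3 of each site, so after positions 107, 137.
Linear molecule, 2 cuts → 3 fragments:
  1–107 → 107 bp
  108–137 → 30 bp
  138–196 → 59 bp
Sorted largest to smallest: 107, 59, 30 bp.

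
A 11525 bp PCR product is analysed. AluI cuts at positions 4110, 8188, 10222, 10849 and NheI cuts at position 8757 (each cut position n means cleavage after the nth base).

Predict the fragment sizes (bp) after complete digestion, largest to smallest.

Combined cut positions (sorted): 4110, 8188, 8757, 10222, 10849.
Linear molecule, 5 cuts → 6 fragments:
  4110 − 0 = 4110 bp
  8188 − 4110 = 4078 bp
  8757 − 8188 = 569 bp
  10222 − 8757 = 1465 bp
  10849 − 10222 = 627 bp
  11525 − 10849 = 676 bp
Sorted largest to smallest: 4110, 4078, 1465, 676, 627, 569 bp.

4110, 4078, 1465, 676, 627, 569 bp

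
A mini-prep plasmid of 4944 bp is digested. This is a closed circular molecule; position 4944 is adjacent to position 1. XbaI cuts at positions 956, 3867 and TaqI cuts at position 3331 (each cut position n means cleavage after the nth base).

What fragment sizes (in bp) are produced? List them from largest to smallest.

Combined cut positions (sorted): 956, 3331, 3867.
Circular molecule, 3 cuts → 3 fragments:
  3331 − 956 = 2375 bp
  3867 − 3331 = 536 bp
  wrap: 4944 − 3867 + 956 = 2033 bp
Sorted largest to smallest: 2375, 2033, 536 bp.

2375, 2033, 536 bp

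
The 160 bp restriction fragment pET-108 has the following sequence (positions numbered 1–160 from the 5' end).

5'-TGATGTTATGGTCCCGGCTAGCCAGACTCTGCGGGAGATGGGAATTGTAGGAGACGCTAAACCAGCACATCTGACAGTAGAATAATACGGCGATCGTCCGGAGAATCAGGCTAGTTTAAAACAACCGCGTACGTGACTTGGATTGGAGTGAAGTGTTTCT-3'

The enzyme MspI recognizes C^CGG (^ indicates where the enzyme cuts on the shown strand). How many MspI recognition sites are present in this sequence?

CCGG occurs starting at positions 14, 98.
MspI cuts at 2 sites.

2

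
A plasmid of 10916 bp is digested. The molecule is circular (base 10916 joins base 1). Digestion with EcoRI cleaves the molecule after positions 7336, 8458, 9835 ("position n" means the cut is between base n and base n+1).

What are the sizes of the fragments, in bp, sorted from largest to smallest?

Circular molecule, 3 cuts → 3 fragments:
  8458 − 7336 = 1122 bp
  9835 − 8458 = 1377 bp
  wrap: 10916 − 9835 + 7336 = 8417 bp
Sorted largest to smallest: 8417, 1377, 1122 bp.

8417, 1377, 1122 bp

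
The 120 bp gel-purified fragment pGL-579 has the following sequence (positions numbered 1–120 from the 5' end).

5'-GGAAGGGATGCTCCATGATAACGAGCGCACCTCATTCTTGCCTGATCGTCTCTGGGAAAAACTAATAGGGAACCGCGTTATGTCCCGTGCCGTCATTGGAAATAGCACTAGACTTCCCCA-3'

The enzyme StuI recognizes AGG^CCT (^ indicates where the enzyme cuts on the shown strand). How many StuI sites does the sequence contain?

0

No occurrence of AGGCCT is present in the sequence.
StuI does not cut: 0 sites.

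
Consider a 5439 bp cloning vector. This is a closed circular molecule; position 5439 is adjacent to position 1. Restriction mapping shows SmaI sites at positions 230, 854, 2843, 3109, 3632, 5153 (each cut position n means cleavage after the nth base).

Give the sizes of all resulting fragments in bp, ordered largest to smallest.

Circular molecule, 6 cuts → 6 fragments:
  854 − 230 = 624 bp
  2843 − 854 = 1989 bp
  3109 − 2843 = 266 bp
  3632 − 3109 = 523 bp
  5153 − 3632 = 1521 bp
  wrap: 5439 − 5153 + 230 = 516 bp
Sorted largest to smallest: 1989, 1521, 624, 523, 516, 266 bp.

1989, 1521, 624, 523, 516, 266 bp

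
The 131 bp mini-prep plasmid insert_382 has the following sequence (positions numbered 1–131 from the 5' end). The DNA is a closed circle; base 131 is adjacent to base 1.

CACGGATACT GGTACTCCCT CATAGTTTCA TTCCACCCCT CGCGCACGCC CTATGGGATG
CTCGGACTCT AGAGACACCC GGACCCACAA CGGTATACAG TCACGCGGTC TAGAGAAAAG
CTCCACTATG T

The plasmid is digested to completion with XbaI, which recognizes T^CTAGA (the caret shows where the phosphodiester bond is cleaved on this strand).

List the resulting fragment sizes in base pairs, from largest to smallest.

XbaI sites (TCTAGA) start at positions 68, 109.
XbaI cuts after the first base of each site, so after positions 68, 109.
Circular molecule, 2 cuts → 2 fragments:
  69–109 → 41 bp
  110–131 then 1–68 → 22 + 68 = 90 bp
Sorted largest to smallest: 90, 41 bp.

90, 41 bp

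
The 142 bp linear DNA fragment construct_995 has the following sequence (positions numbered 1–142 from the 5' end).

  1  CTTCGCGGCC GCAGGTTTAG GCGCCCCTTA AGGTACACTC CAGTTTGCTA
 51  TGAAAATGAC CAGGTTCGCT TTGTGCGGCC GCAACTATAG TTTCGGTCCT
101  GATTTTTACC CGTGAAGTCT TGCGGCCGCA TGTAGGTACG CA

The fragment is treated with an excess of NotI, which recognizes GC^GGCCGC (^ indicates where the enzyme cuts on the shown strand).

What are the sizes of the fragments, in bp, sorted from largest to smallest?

NotI sites (GCGGCCGC) start at positions 5, 75, 122.
NotI cuts after base 2 of each site, so after positions 6, 76, 123.
Linear molecule, 3 cuts → 4 fragments:
  1–6 → 6 bp
  7–76 → 70 bp
  77–123 → 47 bp
  124–142 → 19 bp
Sorted largest to smallest: 70, 47, 19, 6 bp.

70, 47, 19, 6 bp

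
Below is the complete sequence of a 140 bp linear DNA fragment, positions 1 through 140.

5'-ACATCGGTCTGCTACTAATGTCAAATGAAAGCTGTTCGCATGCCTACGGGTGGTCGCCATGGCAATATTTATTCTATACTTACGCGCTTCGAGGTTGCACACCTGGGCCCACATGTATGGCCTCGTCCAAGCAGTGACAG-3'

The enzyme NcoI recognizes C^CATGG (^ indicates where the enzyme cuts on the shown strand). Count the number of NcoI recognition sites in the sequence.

1

CCATGG occurs starting at position 57.
NcoI cuts at 1 site.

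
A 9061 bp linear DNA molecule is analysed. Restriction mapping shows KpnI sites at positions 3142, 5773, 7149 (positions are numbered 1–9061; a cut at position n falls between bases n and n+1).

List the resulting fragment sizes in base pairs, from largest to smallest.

Linear molecule, 3 cuts → 4 fragments:
  3142 − 0 = 3142 bp
  5773 − 3142 = 2631 bp
  7149 − 5773 = 1376 bp
  9061 − 7149 = 1912 bp
Sorted largest to smallest: 3142, 2631, 1912, 1376 bp.

3142, 2631, 1912, 1376 bp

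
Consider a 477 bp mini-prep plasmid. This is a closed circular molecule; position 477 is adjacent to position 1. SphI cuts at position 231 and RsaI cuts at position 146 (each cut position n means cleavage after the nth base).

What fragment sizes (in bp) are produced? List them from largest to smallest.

392, 85 bp

Combined cut positions (sorted): 146, 231.
Circular molecule, 2 cuts → 2 fragments:
  231 − 146 = 85 bp
  wrap: 477 − 231 + 146 = 392 bp
Sorted largest to smallest: 392, 85 bp.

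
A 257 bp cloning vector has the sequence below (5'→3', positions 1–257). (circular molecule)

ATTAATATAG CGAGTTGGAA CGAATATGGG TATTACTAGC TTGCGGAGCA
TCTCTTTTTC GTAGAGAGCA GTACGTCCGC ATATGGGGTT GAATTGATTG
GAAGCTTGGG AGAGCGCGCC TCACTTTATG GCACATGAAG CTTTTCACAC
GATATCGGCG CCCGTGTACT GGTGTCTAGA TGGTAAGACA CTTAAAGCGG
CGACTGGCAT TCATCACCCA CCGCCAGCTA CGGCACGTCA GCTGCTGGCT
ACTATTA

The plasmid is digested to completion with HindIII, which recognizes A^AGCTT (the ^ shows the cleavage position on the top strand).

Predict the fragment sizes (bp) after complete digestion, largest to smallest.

221, 36 bp

HindIII sites (AAGCTT) start at positions 102, 138.
HindIII cuts after the first base of each site, so after positions 102, 138.
Circular molecule, 2 cuts → 2 fragments:
  103–138 → 36 bp
  139–257 then 1–102 → 119 + 102 = 221 bp
Sorted largest to smallest: 221, 36 bp.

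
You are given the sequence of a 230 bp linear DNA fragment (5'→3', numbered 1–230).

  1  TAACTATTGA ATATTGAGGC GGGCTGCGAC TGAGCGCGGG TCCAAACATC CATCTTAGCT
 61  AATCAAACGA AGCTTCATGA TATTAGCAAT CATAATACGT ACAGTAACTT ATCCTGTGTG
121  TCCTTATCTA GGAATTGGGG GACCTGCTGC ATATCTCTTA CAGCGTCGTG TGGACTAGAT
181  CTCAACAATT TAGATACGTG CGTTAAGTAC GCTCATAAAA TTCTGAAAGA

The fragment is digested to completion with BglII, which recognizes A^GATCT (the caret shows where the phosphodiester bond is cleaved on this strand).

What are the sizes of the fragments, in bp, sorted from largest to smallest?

177, 53 bp

The BglII site (AGATCT) starts at position 177.
BglII cuts after the first base of each site, so after position 177.
Linear molecule, 1 cut → 2 fragments:
  1–177 → 177 bp
  178–230 → 53 bp
Sorted largest to smallest: 177, 53 bp.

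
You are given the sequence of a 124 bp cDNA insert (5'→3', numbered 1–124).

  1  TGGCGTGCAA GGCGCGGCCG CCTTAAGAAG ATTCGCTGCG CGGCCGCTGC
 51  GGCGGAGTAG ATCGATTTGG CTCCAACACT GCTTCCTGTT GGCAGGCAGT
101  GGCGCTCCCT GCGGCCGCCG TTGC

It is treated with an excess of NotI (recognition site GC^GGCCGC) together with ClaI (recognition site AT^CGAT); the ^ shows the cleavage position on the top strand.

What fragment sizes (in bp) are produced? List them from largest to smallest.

NotI sites (GCGGCCGC) start at positions 14, 40, 111.
NotI cuts after base 2 of each site, so after positions 15, 41, 112.
The ClaI site (ATCGAT) starts at position 61.
ClaI cuts after base 2 of each site, so after position 62.
Combined cut positions: 15, 41, 62, 112.
Linear molecule, 4 cuts → 5 fragments:
  1–15 → 15 bp
  16–41 → 26 bp
  42–62 → 21 bp
  63–112 → 50 bp
  113–124 → 12 bp
Sorted largest to smallest: 50, 26, 21, 15, 12 bp.

50, 26, 21, 15, 12 bp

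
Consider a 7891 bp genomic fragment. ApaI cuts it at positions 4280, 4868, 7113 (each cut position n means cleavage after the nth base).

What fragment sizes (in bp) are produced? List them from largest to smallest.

Linear molecule, 3 cuts → 4 fragments:
  4280 − 0 = 4280 bp
  4868 − 4280 = 588 bp
  7113 − 4868 = 2245 bp
  7891 − 7113 = 778 bp
Sorted largest to smallest: 4280, 2245, 778, 588 bp.

4280, 2245, 778, 588 bp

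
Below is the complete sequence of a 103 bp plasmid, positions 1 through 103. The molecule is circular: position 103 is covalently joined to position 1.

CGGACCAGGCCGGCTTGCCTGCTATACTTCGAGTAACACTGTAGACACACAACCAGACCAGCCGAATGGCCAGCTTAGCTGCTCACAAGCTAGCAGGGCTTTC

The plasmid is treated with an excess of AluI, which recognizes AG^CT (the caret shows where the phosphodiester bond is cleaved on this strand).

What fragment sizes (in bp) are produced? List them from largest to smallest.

AluI sites (AGCT) start at positions 72, 77, 88.
AluI cuts after base 2 of each site, so after positions 73, 78, 89.
Circular molecule, 3 cuts → 3 fragments:
  74–78 → 5 bp
  79–89 → 11 bp
  90–103 then 1–73 → 14 + 73 = 87 bp
Sorted largest to smallest: 87, 11, 5 bp.

87, 11, 5 bp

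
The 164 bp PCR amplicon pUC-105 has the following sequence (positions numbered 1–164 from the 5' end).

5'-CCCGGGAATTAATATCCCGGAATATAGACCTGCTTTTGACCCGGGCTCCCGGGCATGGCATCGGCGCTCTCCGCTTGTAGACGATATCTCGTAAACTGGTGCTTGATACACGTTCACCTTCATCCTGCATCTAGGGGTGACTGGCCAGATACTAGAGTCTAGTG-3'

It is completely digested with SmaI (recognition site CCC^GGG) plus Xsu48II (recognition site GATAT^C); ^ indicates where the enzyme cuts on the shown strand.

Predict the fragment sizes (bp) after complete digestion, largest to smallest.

SmaI sites (CCCGGG) start at positions 1, 40, 48.
SmaI cuts after base 3 of each site, so after positions 3, 42, 50.
The Xsu48II site (GATATC) starts at position 83.
Xsu48II cuts after base 5 of each site (before the last base), so after position 87.
Combined cut positions: 3, 42, 50, 87.
Linear molecule, 4 cuts → 5 fragments:
  1–3 → 3 bp
  4–42 → 39 bp
  43–50 → 8 bp
  51–87 → 37 bp
  88–164 → 77 bp
Sorted largest to smallest: 77, 39, 37, 8, 3 bp.

77, 39, 37, 8, 3 bp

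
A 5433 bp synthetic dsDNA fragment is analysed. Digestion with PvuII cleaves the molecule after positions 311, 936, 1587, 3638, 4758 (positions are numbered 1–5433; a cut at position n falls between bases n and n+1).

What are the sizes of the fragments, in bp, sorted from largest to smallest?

Linear molecule, 5 cuts → 6 fragments:
  311 − 0 = 311 bp
  936 − 311 = 625 bp
  1587 − 936 = 651 bp
  3638 − 1587 = 2051 bp
  4758 − 3638 = 1120 bp
  5433 − 4758 = 675 bp
Sorted largest to smallest: 2051, 1120, 675, 651, 625, 311 bp.

2051, 1120, 675, 651, 625, 311 bp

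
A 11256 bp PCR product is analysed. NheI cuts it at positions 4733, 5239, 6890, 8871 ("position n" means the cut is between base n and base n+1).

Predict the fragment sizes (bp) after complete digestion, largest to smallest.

4733, 2385, 1981, 1651, 506 bp

Linear molecule, 4 cuts → 5 fragments:
  4733 − 0 = 4733 bp
  5239 − 4733 = 506 bp
  6890 − 5239 = 1651 bp
  8871 − 6890 = 1981 bp
  11256 − 8871 = 2385 bp
Sorted largest to smallest: 4733, 2385, 1981, 1651, 506 bp.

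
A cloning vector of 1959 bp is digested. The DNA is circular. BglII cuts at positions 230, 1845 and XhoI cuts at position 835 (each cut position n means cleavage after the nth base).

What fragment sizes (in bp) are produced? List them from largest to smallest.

Combined cut positions (sorted): 230, 835, 1845.
Circular molecule, 3 cuts → 3 fragments:
  835 − 230 = 605 bp
  1845 − 835 = 1010 bp
  wrap: 1959 − 1845 + 230 = 344 bp
Sorted largest to smallest: 1010, 605, 344 bp.

1010, 605, 344 bp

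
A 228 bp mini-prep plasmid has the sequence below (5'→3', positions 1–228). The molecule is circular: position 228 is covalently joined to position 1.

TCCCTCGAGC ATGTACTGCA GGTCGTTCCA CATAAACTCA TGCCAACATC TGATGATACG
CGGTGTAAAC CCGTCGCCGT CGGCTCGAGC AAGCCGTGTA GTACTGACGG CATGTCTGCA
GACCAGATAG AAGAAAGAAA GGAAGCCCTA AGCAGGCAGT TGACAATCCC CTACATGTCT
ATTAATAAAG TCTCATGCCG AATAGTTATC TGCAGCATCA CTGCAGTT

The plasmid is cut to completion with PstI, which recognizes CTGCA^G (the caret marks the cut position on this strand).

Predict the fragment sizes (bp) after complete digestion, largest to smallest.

100, 94, 23, 11 bp

PstI sites (CTGCAG) start at positions 16, 116, 210, 221.
PstI cuts after base 5 of each site (before the last base), so after positions 20, 120, 214, 225.
Circular molecule, 4 cuts → 4 fragments:
  21–120 → 100 bp
  121–214 → 94 bp
  215–225 → 11 bp
  226–228 then 1–20 → 3 + 20 = 23 bp
Sorted largest to smallest: 100, 94, 23, 11 bp.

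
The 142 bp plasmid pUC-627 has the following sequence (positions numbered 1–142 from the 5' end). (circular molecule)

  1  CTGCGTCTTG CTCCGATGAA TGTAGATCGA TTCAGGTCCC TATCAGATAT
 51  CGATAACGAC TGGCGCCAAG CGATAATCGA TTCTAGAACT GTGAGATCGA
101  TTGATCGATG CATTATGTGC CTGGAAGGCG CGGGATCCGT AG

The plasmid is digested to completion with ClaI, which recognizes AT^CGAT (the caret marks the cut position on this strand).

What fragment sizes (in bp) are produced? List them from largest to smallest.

ClaI sites (ATCGAT) start at positions 26, 49, 76, 96, 104.
ClaI cuts after base 2 of each site, so after positions 27, 50, 77, 97, 105.
Circular molecule, 5 cuts → 5 fragments:
  28–50 → 23 bp
  51–77 → 27 bp
  78–97 → 20 bp
  98–105 → 8 bp
  106–142 then 1–27 → 37 + 27 = 64 bp
Sorted largest to smallest: 64, 27, 23, 20, 8 bp.

64, 27, 23, 20, 8 bp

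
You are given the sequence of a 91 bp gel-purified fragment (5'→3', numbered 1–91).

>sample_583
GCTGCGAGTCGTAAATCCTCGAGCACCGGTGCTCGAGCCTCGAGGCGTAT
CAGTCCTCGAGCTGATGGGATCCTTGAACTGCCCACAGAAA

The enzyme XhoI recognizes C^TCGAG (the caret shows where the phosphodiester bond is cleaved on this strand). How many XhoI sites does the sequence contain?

4

CTCGAG occurs starting at positions 18, 32, 39, 56.
XhoI cuts at 4 sites.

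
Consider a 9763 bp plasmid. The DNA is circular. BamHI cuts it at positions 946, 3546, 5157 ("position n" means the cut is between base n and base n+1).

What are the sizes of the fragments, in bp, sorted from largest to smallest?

5552, 2600, 1611 bp

Circular molecule, 3 cuts → 3 fragments:
  3546 − 946 = 2600 bp
  5157 − 3546 = 1611 bp
  wrap: 9763 − 5157 + 946 = 5552 bp
Sorted largest to smallest: 5552, 2600, 1611 bp.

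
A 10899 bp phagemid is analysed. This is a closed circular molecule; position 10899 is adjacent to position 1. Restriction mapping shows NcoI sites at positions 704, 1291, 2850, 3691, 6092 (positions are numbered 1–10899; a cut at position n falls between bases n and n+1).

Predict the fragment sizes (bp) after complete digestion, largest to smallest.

5511, 2401, 1559, 841, 587 bp

Circular molecule, 5 cuts → 5 fragments:
  1291 − 704 = 587 bp
  2850 − 1291 = 1559 bp
  3691 − 2850 = 841 bp
  6092 − 3691 = 2401 bp
  wrap: 10899 − 6092 + 704 = 5511 bp
Sorted largest to smallest: 5511, 2401, 1559, 841, 587 bp.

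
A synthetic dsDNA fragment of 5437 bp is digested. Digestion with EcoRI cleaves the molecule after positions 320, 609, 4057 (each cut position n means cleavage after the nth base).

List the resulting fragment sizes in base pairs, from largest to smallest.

Linear molecule, 3 cuts → 4 fragments:
  320 − 0 = 320 bp
  609 − 320 = 289 bp
  4057 − 609 = 3448 bp
  5437 − 4057 = 1380 bp
Sorted largest to smallest: 3448, 1380, 320, 289 bp.

3448, 1380, 320, 289 bp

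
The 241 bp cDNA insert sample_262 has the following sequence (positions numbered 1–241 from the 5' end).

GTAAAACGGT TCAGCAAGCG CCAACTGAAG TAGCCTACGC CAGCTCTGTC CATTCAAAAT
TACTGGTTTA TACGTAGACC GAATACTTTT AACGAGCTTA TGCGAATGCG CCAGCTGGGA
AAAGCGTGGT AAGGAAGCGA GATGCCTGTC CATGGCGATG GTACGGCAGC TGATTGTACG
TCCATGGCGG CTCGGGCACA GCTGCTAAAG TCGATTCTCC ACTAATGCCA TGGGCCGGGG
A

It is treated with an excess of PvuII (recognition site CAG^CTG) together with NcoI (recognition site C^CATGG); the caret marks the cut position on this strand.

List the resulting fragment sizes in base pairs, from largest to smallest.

114, 36, 27, 19, 19, 13, 13 bp

PvuII sites (CAGCTG) start at positions 112, 167, 199.
PvuII cuts after base 3 of each site, so after positions 114, 169, 201.
NcoI sites (CCATGG) start at positions 150, 182, 228.
NcoI cuts after the first base of each site, so after positions 150, 182, 228.
Combined cut positions: 114, 150, 169, 182, 201, 228.
Linear molecule, 6 cuts → 7 fragments:
  1–114 → 114 bp
  115–150 → 36 bp
  151–169 → 19 bp
  170–182 → 13 bp
  183–201 → 19 bp
  202–228 → 27 bp
  229–241 → 13 bp
Sorted largest to smallest: 114, 36, 27, 19, 19, 13, 13 bp.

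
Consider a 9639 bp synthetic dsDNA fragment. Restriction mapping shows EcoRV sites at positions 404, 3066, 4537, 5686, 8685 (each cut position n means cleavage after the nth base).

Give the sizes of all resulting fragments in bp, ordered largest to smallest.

Linear molecule, 5 cuts → 6 fragments:
  404 − 0 = 404 bp
  3066 − 404 = 2662 bp
  4537 − 3066 = 1471 bp
  5686 − 4537 = 1149 bp
  8685 − 5686 = 2999 bp
  9639 − 8685 = 954 bp
Sorted largest to smallest: 2999, 2662, 1471, 1149, 954, 404 bp.

2999, 2662, 1471, 1149, 954, 404 bp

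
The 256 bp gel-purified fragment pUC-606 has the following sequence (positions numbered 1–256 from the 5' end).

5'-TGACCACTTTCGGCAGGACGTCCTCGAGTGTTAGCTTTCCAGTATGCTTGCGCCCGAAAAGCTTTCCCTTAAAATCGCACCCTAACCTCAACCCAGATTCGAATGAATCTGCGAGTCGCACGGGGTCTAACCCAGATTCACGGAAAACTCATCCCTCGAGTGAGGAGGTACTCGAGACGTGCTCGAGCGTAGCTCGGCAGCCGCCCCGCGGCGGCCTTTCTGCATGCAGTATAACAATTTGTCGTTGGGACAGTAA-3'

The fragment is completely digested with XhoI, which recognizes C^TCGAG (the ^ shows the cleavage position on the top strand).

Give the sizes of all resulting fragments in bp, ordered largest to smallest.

132, 74, 23, 16, 11 bp

XhoI sites (CTCGAG) start at positions 23, 155, 171, 182.
XhoI cuts after the first base of each site, so after positions 23, 155, 171, 182.
Linear molecule, 4 cuts → 5 fragments:
  1–23 → 23 bp
  24–155 → 132 bp
  156–171 → 16 bp
  172–182 → 11 bp
  183–256 → 74 bp
Sorted largest to smallest: 132, 74, 23, 16, 11 bp.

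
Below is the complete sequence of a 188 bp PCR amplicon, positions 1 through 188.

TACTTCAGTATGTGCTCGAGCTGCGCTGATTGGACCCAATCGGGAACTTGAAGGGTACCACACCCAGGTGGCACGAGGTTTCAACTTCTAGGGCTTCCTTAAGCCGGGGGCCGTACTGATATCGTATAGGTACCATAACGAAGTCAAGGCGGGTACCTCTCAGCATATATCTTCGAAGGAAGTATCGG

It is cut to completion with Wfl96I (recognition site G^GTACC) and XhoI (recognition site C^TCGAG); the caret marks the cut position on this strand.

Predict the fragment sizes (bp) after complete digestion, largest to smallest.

75, 39, 36, 23, 15 bp

Wfl96I sites (GGTACC) start at positions 54, 129, 152.
Wfl96I cuts after the first base of each site, so after positions 54, 129, 152.
The XhoI site (CTCGAG) starts at position 15.
XhoI cuts after the first base of each site, so after position 15.
Combined cut positions: 15, 54, 129, 152.
Linear molecule, 4 cuts → 5 fragments:
  1–15 → 15 bp
  16–54 → 39 bp
  55–129 → 75 bp
  130–152 → 23 bp
  153–188 → 36 bp
Sorted largest to smallest: 75, 39, 36, 23, 15 bp.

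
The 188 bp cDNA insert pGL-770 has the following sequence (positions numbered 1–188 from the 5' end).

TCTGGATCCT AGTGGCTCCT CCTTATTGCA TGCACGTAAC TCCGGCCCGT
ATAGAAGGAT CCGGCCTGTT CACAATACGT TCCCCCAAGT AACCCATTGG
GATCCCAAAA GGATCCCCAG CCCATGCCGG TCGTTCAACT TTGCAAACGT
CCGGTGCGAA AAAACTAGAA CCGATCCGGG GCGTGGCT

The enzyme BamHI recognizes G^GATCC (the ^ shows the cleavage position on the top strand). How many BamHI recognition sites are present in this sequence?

4

GGATCC occurs starting at positions 4, 57, 100, 111.
BamHI cuts at 4 sites.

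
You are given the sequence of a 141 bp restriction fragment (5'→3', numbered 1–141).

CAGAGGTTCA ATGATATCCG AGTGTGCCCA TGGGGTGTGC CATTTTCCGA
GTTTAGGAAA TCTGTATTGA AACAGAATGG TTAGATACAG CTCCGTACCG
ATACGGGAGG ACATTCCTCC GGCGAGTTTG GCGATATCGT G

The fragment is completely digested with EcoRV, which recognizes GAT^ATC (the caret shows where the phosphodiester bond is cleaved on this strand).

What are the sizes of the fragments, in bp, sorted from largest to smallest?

EcoRV sites (GATATC) start at positions 13, 133.
EcoRV cuts after base 3 of each site, so after positions 15, 135.
Linear molecule, 2 cuts → 3 fragments:
  1–15 → 15 bp
  16–135 → 120 bp
  136–141 → 6 bp
Sorted largest to smallest: 120, 15, 6 bp.

120, 15, 6 bp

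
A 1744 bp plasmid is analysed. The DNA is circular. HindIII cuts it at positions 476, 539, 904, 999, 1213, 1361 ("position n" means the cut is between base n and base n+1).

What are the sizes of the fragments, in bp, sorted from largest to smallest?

859, 365, 214, 148, 95, 63 bp

Circular molecule, 6 cuts → 6 fragments:
  539 − 476 = 63 bp
  904 − 539 = 365 bp
  999 − 904 = 95 bp
  1213 − 999 = 214 bp
  1361 − 1213 = 148 bp
  wrap: 1744 − 1361 + 476 = 859 bp
Sorted largest to smallest: 859, 365, 214, 148, 95, 63 bp.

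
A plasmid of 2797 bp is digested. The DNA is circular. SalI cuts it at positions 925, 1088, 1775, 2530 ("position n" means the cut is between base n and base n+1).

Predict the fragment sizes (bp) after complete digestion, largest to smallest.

1192, 755, 687, 163 bp

Circular molecule, 4 cuts → 4 fragments:
  1088 − 925 = 163 bp
  1775 − 1088 = 687 bp
  2530 − 1775 = 755 bp
  wrap: 2797 − 2530 + 925 = 1192 bp
Sorted largest to smallest: 1192, 755, 687, 163 bp.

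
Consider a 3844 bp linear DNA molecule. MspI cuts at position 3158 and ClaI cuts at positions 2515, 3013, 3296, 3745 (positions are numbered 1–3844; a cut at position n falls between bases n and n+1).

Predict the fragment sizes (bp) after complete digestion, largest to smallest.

2515, 498, 449, 145, 138, 99 bp

Combined cut positions (sorted): 2515, 3013, 3158, 3296, 3745.
Linear molecule, 5 cuts → 6 fragments:
  2515 − 0 = 2515 bp
  3013 − 2515 = 498 bp
  3158 − 3013 = 145 bp
  3296 − 3158 = 138 bp
  3745 − 3296 = 449 bp
  3844 − 3745 = 99 bp
Sorted largest to smallest: 2515, 498, 449, 145, 138, 99 bp.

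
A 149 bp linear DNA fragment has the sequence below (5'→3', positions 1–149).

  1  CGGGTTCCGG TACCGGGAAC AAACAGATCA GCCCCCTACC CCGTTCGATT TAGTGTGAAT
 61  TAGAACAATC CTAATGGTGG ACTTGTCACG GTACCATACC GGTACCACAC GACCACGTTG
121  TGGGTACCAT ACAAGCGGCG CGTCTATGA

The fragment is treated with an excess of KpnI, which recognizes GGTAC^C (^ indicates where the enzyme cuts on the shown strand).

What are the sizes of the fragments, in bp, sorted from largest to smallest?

81, 22, 22, 13, 11 bp

KpnI sites (GGTACC) start at positions 9, 90, 101, 123.
KpnI cuts after base 5 of each site (before the last base), so after positions 13, 94, 105, 127.
Linear molecule, 4 cuts → 5 fragments:
  1–13 → 13 bp
  14–94 → 81 bp
  95–105 → 11 bp
  106–127 → 22 bp
  128–149 → 22 bp
Sorted largest to smallest: 81, 22, 22, 13, 11 bp.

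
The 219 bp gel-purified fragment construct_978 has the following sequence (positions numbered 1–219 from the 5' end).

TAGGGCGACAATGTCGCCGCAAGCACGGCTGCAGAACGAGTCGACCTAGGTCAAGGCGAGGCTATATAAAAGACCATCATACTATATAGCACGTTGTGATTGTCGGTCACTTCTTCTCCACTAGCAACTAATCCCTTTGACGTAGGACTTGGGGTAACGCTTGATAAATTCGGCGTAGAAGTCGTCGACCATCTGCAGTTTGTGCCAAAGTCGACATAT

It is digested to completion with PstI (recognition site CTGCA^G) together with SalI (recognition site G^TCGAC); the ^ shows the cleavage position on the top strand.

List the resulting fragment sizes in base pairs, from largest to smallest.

PstI sites (CTGCAG) start at positions 29, 193.
PstI cuts after base 5 of each site (before the last base), so after positions 33, 197.
SalI sites (GTCGAC) start at positions 40, 184, 210.
SalI cuts after the first base of each site, so after positions 40, 184, 210.
Combined cut positions: 33, 40, 184, 197, 210.
Linear molecule, 5 cuts → 6 fragments:
  1–33 → 33 bp
  34–40 → 7 bp
  41–184 → 144 bp
  185–197 → 13 bp
  198–210 → 13 bp
  211–219 → 9 bp
Sorted largest to smallest: 144, 33, 13, 13, 9, 7 bp.

144, 33, 13, 13, 9, 7 bp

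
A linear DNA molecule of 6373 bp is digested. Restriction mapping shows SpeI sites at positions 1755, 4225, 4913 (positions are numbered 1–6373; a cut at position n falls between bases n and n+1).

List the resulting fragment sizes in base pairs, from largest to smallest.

2470, 1755, 1460, 688 bp

Linear molecule, 3 cuts → 4 fragments:
  1755 − 0 = 1755 bp
  4225 − 1755 = 2470 bp
  4913 − 4225 = 688 bp
  6373 − 4913 = 1460 bp
Sorted largest to smallest: 2470, 1755, 1460, 688 bp.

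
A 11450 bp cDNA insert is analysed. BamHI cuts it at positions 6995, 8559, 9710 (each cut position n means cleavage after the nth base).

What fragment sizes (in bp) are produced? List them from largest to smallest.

Linear molecule, 3 cuts → 4 fragments:
  6995 − 0 = 6995 bp
  8559 − 6995 = 1564 bp
  9710 − 8559 = 1151 bp
  11450 − 9710 = 1740 bp
Sorted largest to smallest: 6995, 1740, 1564, 1151 bp.

6995, 1740, 1564, 1151 bp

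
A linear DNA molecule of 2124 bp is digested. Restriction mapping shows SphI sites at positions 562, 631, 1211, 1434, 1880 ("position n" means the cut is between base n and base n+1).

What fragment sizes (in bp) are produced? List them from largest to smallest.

Linear molecule, 5 cuts → 6 fragments:
  562 − 0 = 562 bp
  631 − 562 = 69 bp
  1211 − 631 = 580 bp
  1434 − 1211 = 223 bp
  1880 − 1434 = 446 bp
  2124 − 1880 = 244 bp
Sorted largest to smallest: 580, 562, 446, 244, 223, 69 bp.

580, 562, 446, 244, 223, 69 bp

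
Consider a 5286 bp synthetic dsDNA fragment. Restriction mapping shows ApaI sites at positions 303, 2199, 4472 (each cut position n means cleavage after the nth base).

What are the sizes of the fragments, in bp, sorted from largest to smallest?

2273, 1896, 814, 303 bp

Linear molecule, 3 cuts → 4 fragments:
  303 − 0 = 303 bp
  2199 − 303 = 1896 bp
  4472 − 2199 = 2273 bp
  5286 − 4472 = 814 bp
Sorted largest to smallest: 2273, 1896, 814, 303 bp.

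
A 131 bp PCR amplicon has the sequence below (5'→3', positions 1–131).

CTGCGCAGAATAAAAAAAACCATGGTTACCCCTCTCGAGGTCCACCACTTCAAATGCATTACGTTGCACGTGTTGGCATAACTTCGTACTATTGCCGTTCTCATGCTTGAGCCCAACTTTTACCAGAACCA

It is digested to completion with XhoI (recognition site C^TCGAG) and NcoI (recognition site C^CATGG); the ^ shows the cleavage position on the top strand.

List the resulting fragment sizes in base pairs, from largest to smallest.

97, 20, 14 bp

The XhoI site (CTCGAG) starts at position 34.
XhoI cuts after the first base of each site, so after position 34.
The NcoI site (CCATGG) starts at position 20.
NcoI cuts after the first base of each site, so after position 20.
Combined cut positions: 20, 34.
Linear molecule, 2 cuts → 3 fragments:
  1–20 → 20 bp
  21–34 → 14 bp
  35–131 → 97 bp
Sorted largest to smallest: 97, 20, 14 bp.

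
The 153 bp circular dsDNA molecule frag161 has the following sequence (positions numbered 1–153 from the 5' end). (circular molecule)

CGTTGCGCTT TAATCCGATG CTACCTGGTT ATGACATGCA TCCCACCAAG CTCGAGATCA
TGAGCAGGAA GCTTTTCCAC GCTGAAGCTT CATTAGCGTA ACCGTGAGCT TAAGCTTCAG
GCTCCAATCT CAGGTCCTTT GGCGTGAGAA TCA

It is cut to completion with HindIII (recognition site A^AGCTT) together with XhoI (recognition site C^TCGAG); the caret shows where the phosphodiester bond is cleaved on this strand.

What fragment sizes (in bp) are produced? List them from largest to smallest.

HindIII sites (AAGCTT) start at positions 69, 85, 112.
HindIII cuts after the first base of each site, so after positions 69, 85, 112.
The XhoI site (CTCGAG) starts at position 51.
XhoI cuts after the first base of each site, so after position 51.
Combined cut positions: 51, 69, 85, 112.
Circular molecule, 4 cuts → 4 fragments:
  52–69 → 18 bp
  70–85 → 16 bp
  86–112 → 27 bp
  113–153 then 1–51 → 41 + 51 = 92 bp
Sorted largest to smallest: 92, 27, 18, 16 bp.

92, 27, 18, 16 bp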